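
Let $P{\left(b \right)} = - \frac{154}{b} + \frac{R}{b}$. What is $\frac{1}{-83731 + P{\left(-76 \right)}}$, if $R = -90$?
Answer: $- \frac{19}{1590828} \approx -1.1943 \cdot 10^{-5}$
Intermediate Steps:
$P{\left(b \right)} = - \frac{244}{b}$ ($P{\left(b \right)} = - \frac{154}{b} - \frac{90}{b} = - \frac{244}{b}$)
$\frac{1}{-83731 + P{\left(-76 \right)}} = \frac{1}{-83731 - \frac{244}{-76}} = \frac{1}{-83731 - - \frac{61}{19}} = \frac{1}{-83731 + \frac{61}{19}} = \frac{1}{- \frac{1590828}{19}} = - \frac{19}{1590828}$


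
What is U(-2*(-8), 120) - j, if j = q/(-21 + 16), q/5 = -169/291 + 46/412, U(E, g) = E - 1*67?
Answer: -3085367/59946 ≈ -51.469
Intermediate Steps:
U(E, g) = -67 + E (U(E, g) = E - 67 = -67 + E)
q = -140605/59946 (q = 5*(-169/291 + 46/412) = 5*(-169*1/291 + 46*(1/412)) = 5*(-169/291 + 23/206) = 5*(-28121/59946) = -140605/59946 ≈ -2.3455)
j = 28121/59946 (j = -140605/(59946*(-21 + 16)) = -140605/59946/(-5) = -140605/59946*(-1/5) = 28121/59946 ≈ 0.46911)
U(-2*(-8), 120) - j = (-67 - 2*(-8)) - 1*28121/59946 = (-67 + 16) - 28121/59946 = -51 - 28121/59946 = -3085367/59946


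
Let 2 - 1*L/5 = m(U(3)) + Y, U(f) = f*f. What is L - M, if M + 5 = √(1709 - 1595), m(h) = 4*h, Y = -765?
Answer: 3660 - √114 ≈ 3649.3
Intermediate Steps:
U(f) = f²
L = 3655 (L = 10 - 5*(4*3² - 765) = 10 - 5*(4*9 - 765) = 10 - 5*(36 - 765) = 10 - 5*(-729) = 10 + 3645 = 3655)
M = -5 + √114 (M = -5 + √(1709 - 1595) = -5 + √114 ≈ 5.6771)
L - M = 3655 - (-5 + √114) = 3655 + (5 - √114) = 3660 - √114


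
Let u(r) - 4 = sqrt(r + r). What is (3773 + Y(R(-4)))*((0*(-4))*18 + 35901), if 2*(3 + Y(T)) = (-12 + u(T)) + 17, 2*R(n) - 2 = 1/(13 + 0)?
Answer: 271016649/2 + 107703*sqrt(39)/26 ≈ 1.3553e+8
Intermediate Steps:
u(r) = 4 + sqrt(2)*sqrt(r) (u(r) = 4 + sqrt(r + r) = 4 + sqrt(2*r) = 4 + sqrt(2)*sqrt(r))
R(n) = 27/26 (R(n) = 1 + 1/(2*(13 + 0)) = 1 + (1/2)/13 = 1 + (1/2)*(1/13) = 1 + 1/26 = 27/26)
Y(T) = 3/2 + sqrt(2)*sqrt(T)/2 (Y(T) = -3 + ((-12 + (4 + sqrt(2)*sqrt(T))) + 17)/2 = -3 + ((-8 + sqrt(2)*sqrt(T)) + 17)/2 = -3 + (9 + sqrt(2)*sqrt(T))/2 = -3 + (9/2 + sqrt(2)*sqrt(T)/2) = 3/2 + sqrt(2)*sqrt(T)/2)
(3773 + Y(R(-4)))*((0*(-4))*18 + 35901) = (3773 + (3/2 + sqrt(2)*sqrt(27/26)/2))*((0*(-4))*18 + 35901) = (3773 + (3/2 + sqrt(2)*(3*sqrt(78)/26)/2))*(0*18 + 35901) = (3773 + (3/2 + 3*sqrt(39)/26))*(0 + 35901) = (7549/2 + 3*sqrt(39)/26)*35901 = 271016649/2 + 107703*sqrt(39)/26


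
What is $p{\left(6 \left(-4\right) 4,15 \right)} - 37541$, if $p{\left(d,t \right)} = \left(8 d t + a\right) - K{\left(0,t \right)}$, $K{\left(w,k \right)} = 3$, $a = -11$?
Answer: $-49075$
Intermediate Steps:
$p{\left(d,t \right)} = -14 + 8 d t$ ($p{\left(d,t \right)} = \left(8 d t - 11\right) - 3 = \left(-11 + 8 d t\right) - 3 = -14 + 8 d t$)
$p{\left(6 \left(-4\right) 4,15 \right)} - 37541 = \left(-14 + 8 \cdot 6 \left(-4\right) 4 \cdot 15\right) - 37541 = \left(-14 + 8 \left(\left(-24\right) 4\right) 15\right) - 37541 = \left(-14 + 8 \left(-96\right) 15\right) - 37541 = \left(-14 - 11520\right) - 37541 = -11534 - 37541 = -49075$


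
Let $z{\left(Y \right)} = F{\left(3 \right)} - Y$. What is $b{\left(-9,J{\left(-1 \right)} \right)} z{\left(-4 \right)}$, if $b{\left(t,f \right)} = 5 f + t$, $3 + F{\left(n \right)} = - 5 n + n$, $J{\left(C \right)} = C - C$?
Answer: $99$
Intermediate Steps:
$J{\left(C \right)} = 0$
$F{\left(n \right)} = -3 - 4 n$ ($F{\left(n \right)} = -3 + \left(- 5 n + n\right) = -3 - 4 n$)
$z{\left(Y \right)} = -15 - Y$ ($z{\left(Y \right)} = \left(-3 - 12\right) - Y = -15 - Y$)
$b{\left(t,f \right)} = t + 5 f$
$b{\left(-9,J{\left(-1 \right)} \right)} z{\left(-4 \right)} = \left(-9 + 5 \cdot 0\right) \left(-15 - -4\right) = \left(-9 + 0\right) \left(-15 + 4\right) = \left(-9\right) \left(-11\right) = 99$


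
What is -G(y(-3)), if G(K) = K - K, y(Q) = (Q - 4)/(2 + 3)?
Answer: 0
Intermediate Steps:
y(Q) = -4/5 + Q/5 (y(Q) = (-4 + Q)/5 = (-4 + Q)*(1/5) = -4/5 + Q/5)
G(K) = 0
-G(y(-3)) = -1*0 = 0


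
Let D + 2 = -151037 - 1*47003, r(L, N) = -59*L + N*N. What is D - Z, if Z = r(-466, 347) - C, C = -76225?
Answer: -422170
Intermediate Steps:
r(L, N) = N**2 - 59*L (r(L, N) = -59*L + N**2 = N**2 - 59*L)
Z = 224128 (Z = (347**2 - 59*(-466)) - 1*(-76225) = (120409 + 27494) + 76225 = 147903 + 76225 = 224128)
D = -198042 (D = -2 + (-151037 - 1*47003) = -2 + (-151037 - 47003) = -2 - 198040 = -198042)
D - Z = -198042 - 1*224128 = -198042 - 224128 = -422170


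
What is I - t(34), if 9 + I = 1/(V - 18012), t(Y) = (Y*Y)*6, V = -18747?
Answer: -255291256/36759 ≈ -6945.0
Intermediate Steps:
t(Y) = 6*Y**2 (t(Y) = Y**2*6 = 6*Y**2)
I = -330832/36759 (I = -9 + 1/(-18747 - 18012) = -9 + 1/(-36759) = -9 - 1/36759 = -330832/36759 ≈ -9.0000)
I - t(34) = -330832/36759 - 6*34**2 = -330832/36759 - 6*1156 = -330832/36759 - 1*6936 = -330832/36759 - 6936 = -255291256/36759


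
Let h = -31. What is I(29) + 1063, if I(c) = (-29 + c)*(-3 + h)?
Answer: 1063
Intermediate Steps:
I(c) = 986 - 34*c (I(c) = (-29 + c)*(-3 - 31) = (-29 + c)*(-34) = 986 - 34*c)
I(29) + 1063 = (986 - 34*29) + 1063 = (986 - 986) + 1063 = 0 + 1063 = 1063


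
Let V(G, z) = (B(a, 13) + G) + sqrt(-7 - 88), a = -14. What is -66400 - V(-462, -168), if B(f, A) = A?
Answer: -65951 - I*sqrt(95) ≈ -65951.0 - 9.7468*I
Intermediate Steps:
V(G, z) = 13 + G + I*sqrt(95) (V(G, z) = (13 + G) + sqrt(-7 - 88) = (13 + G) + sqrt(-95) = (13 + G) + I*sqrt(95) = 13 + G + I*sqrt(95))
-66400 - V(-462, -168) = -66400 - (13 - 462 + I*sqrt(95)) = -66400 - (-449 + I*sqrt(95)) = -66400 + (449 - I*sqrt(95)) = -65951 - I*sqrt(95)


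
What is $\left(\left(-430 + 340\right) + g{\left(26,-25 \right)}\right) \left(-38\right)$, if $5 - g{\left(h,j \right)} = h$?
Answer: $4218$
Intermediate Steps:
$g{\left(h,j \right)} = 5 - h$
$\left(\left(-430 + 340\right) + g{\left(26,-25 \right)}\right) \left(-38\right) = \left(\left(-430 + 340\right) + \left(5 - 26\right)\right) \left(-38\right) = \left(-90 + \left(5 - 26\right)\right) \left(-38\right) = \left(-90 - 21\right) \left(-38\right) = \left(-111\right) \left(-38\right) = 4218$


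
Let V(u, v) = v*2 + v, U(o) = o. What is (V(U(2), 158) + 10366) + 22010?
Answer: 32850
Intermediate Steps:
V(u, v) = 3*v (V(u, v) = 2*v + v = 3*v)
(V(U(2), 158) + 10366) + 22010 = (3*158 + 10366) + 22010 = (474 + 10366) + 22010 = 10840 + 22010 = 32850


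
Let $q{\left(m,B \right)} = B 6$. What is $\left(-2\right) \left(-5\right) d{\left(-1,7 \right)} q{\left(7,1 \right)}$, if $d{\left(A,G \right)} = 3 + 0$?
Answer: $180$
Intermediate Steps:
$d{\left(A,G \right)} = 3$
$q{\left(m,B \right)} = 6 B$
$\left(-2\right) \left(-5\right) d{\left(-1,7 \right)} q{\left(7,1 \right)} = \left(-2\right) \left(-5\right) 3 \cdot 6 \cdot 1 = 10 \cdot 3 \cdot 6 = 30 \cdot 6 = 180$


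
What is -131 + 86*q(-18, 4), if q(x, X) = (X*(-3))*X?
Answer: -4259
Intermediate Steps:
q(x, X) = -3*X² (q(x, X) = (-3*X)*X = -3*X²)
-131 + 86*q(-18, 4) = -131 + 86*(-3*4²) = -131 + 86*(-3*16) = -131 + 86*(-48) = -131 - 4128 = -4259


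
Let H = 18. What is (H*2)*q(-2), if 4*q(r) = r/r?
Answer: 9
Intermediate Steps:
q(r) = ¼ (q(r) = (r/r)/4 = (¼)*1 = ¼)
(H*2)*q(-2) = (18*2)*(¼) = 36*(¼) = 9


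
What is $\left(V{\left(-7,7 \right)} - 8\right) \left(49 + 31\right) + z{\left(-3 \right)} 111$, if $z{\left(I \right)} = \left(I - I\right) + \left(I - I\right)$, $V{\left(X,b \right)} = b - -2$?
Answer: $80$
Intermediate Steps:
$V{\left(X,b \right)} = 2 + b$ ($V{\left(X,b \right)} = b + 2 = 2 + b$)
$z{\left(I \right)} = 0$ ($z{\left(I \right)} = 0 + 0 = 0$)
$\left(V{\left(-7,7 \right)} - 8\right) \left(49 + 31\right) + z{\left(-3 \right)} 111 = \left(\left(2 + 7\right) - 8\right) \left(49 + 31\right) + 0 \cdot 111 = \left(9 - 8\right) 80 + 0 = 1 \cdot 80 + 0 = 80 + 0 = 80$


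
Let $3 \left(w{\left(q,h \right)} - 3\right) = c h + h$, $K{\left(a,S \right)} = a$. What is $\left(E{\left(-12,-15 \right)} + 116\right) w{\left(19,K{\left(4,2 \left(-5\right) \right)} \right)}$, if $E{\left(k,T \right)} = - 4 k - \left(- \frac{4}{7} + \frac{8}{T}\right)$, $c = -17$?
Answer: $- \frac{190696}{63} \approx -3026.9$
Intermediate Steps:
$w{\left(q,h \right)} = 3 - \frac{16 h}{3}$ ($w{\left(q,h \right)} = 3 + \frac{- 17 h + h}{3} = 3 + \frac{\left(-16\right) h}{3} = 3 - \frac{16 h}{3}$)
$E{\left(k,T \right)} = \frac{4}{7} - \frac{8}{T} - 4 k$ ($E{\left(k,T \right)} = - 4 k - \left(- \frac{4}{7} + \frac{8}{T}\right) = - 4 k + \left(\frac{4}{7} - \frac{8}{T}\right) = \frac{4}{7} - \frac{8}{T} - 4 k$)
$\left(E{\left(-12,-15 \right)} + 116\right) w{\left(19,K{\left(4,2 \left(-5\right) \right)} \right)} = \left(\left(\frac{4}{7} - \frac{8}{-15} - -48\right) + 116\right) \left(3 - \frac{64}{3}\right) = \left(\left(\frac{4}{7} - - \frac{8}{15} + 48\right) + 116\right) \left(3 - \frac{64}{3}\right) = \left(\left(\frac{4}{7} + \frac{8}{15} + 48\right) + 116\right) \left(- \frac{55}{3}\right) = \left(\frac{5156}{105} + 116\right) \left(- \frac{55}{3}\right) = \frac{17336}{105} \left(- \frac{55}{3}\right) = - \frac{190696}{63}$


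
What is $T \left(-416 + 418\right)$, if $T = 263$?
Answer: $526$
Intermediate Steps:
$T \left(-416 + 418\right) = 263 \left(-416 + 418\right) = 263 \cdot 2 = 526$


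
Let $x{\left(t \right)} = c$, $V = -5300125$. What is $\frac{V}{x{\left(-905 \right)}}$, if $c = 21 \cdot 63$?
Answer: $- \frac{5300125}{1323} \approx -4006.1$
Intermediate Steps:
$c = 1323$
$x{\left(t \right)} = 1323$
$\frac{V}{x{\left(-905 \right)}} = - \frac{5300125}{1323}$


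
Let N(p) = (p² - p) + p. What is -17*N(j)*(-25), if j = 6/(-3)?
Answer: 1700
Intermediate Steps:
j = -2 (j = 6*(-⅓) = -2)
N(p) = p²
-17*N(j)*(-25) = -17*(-2)²*(-25) = -17*4*(-25) = -68*(-25) = 1700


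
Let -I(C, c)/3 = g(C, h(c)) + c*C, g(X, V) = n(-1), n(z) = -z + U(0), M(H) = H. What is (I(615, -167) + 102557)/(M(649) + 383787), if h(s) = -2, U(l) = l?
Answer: 410669/384436 ≈ 1.0682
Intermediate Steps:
n(z) = -z (n(z) = -z + 0 = -z)
g(X, V) = 1 (g(X, V) = -1*(-1) = 1)
I(C, c) = -3 - 3*C*c (I(C, c) = -3*(1 + c*C) = -3*(1 + C*c) = -3 - 3*C*c)
(I(615, -167) + 102557)/(M(649) + 383787) = ((-3 - 3*615*(-167)) + 102557)/(649 + 383787) = ((-3 + 308115) + 102557)/384436 = (308112 + 102557)*(1/384436) = 410669*(1/384436) = 410669/384436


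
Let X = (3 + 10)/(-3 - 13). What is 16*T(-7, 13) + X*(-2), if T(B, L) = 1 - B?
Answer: 1037/8 ≈ 129.63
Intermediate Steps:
X = -13/16 (X = 13/(-16) = 13*(-1/16) = -13/16 ≈ -0.81250)
16*T(-7, 13) + X*(-2) = 16*(1 - 1*(-7)) - 13/16*(-2) = 16*(1 + 7) + 13/8 = 16*8 + 13/8 = 128 + 13/8 = 1037/8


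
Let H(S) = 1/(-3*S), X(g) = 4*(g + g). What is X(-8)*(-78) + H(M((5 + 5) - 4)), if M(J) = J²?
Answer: 539135/108 ≈ 4992.0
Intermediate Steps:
X(g) = 8*g (X(g) = 4*(2*g) = 8*g)
H(S) = -1/(3*S)
X(-8)*(-78) + H(M((5 + 5) - 4)) = (8*(-8))*(-78) - 1/(3*((5 + 5) - 4)²) = -64*(-78) - 1/(3*(10 - 4)²) = 4992 - 1/(3*(6²)) = 4992 - ⅓/36 = 4992 - ⅓*1/36 = 4992 - 1/108 = 539135/108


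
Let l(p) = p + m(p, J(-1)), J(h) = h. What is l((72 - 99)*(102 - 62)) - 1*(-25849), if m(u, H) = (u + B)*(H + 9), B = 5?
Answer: 16169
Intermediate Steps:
m(u, H) = (5 + u)*(9 + H) (m(u, H) = (u + 5)*(H + 9) = (5 + u)*(9 + H))
l(p) = 40 + 9*p (l(p) = p + (45 + 5*(-1) + 9*p - p) = p + (45 - 5 + 9*p - p) = p + (40 + 8*p) = 40 + 9*p)
l((72 - 99)*(102 - 62)) - 1*(-25849) = (40 + 9*((72 - 99)*(102 - 62))) - 1*(-25849) = (40 + 9*(-27*40)) + 25849 = (40 + 9*(-1080)) + 25849 = (40 - 9720) + 25849 = -9680 + 25849 = 16169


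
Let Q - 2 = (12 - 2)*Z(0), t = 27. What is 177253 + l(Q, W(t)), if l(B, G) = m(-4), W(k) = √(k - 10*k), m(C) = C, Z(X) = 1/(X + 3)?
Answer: 177249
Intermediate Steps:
Z(X) = 1/(3 + X)
W(k) = 3*√(-k) (W(k) = √(-9*k) = 3*√(-k))
Q = 16/3 (Q = 2 + (12 - 2)/(3 + 0) = 2 + 10/3 = 16/3 ≈ 5.3333)
l(B, G) = -4
177253 + l(Q, W(t)) = 177253 - 4 = 177249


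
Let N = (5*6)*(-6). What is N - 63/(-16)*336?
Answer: 1143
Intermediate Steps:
N = -180 (N = 30*(-6) = -180)
N - 63/(-16)*336 = -180 - 63/(-16)*336 = -180 - 63*(-1/16)*336 = -180 + (63/16)*336 = -180 + 1323 = 1143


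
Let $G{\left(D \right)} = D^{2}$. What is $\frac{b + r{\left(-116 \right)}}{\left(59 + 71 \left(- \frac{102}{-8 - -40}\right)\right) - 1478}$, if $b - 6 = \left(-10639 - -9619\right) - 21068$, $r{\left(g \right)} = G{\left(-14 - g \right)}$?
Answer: $\frac{186848}{26325} \approx 7.0977$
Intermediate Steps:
$r{\left(g \right)} = \left(-14 - g\right)^{2}$
$b = -22082$ ($b = 6 - 22088 = -22082$)
$\frac{b + r{\left(-116 \right)}}{\left(59 + 71 \left(- \frac{102}{-8 - -40}\right)\right) - 1478} = \frac{-22082 + \left(14 - 116\right)^{2}}{\left(59 + 71 \left(- \frac{102}{-8 - -40}\right)\right) - 1478} = \frac{-22082 + \left(-102\right)^{2}}{\left(59 + 71 \left(- \frac{102}{-8 + 40}\right)\right) - 1478} = \frac{-22082 + 10404}{\left(59 + 71 \left(- \frac{102}{32}\right)\right) - 1478} = - \frac{11678}{\left(59 + 71 \left(\left(-102\right) \frac{1}{32}\right)\right) - 1478} = - \frac{11678}{\left(59 + 71 \left(- \frac{51}{16}\right)\right) - 1478} = - \frac{11678}{\left(59 - \frac{3621}{16}\right) - 1478} = - \frac{11678}{- \frac{2677}{16} - 1478} = - \frac{11678}{- \frac{26325}{16}} = \left(-11678\right) \left(- \frac{16}{26325}\right) = \frac{186848}{26325}$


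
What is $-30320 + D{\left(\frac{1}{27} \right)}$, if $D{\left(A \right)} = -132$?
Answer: $-30452$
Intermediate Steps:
$-30320 + D{\left(\frac{1}{27} \right)} = -30320 - 132 = -30452$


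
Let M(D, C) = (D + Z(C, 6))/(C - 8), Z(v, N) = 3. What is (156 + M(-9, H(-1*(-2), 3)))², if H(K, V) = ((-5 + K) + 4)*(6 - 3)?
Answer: 617796/25 ≈ 24712.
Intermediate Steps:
H(K, V) = -3 + 3*K (H(K, V) = (-1 + K)*3 = -3 + 3*K)
M(D, C) = (3 + D)/(-8 + C) (M(D, C) = (D + 3)/(C - 8) = (3 + D)/(-8 + C))
(156 + M(-9, H(-1*(-2), 3)))² = (156 + (3 - 9)/(-8 + (-3 + 3*(-1*(-2)))))² = (156 - 6/(-8 + (-3 + 3*2)))² = (156 - 6/(-8 + (-3 + 6)))² = (156 - 6/(-8 + 3))² = (156 - 6/(-5))² = (156 - ⅕*(-6))² = (156 + 6/5)² = (786/5)² = 617796/25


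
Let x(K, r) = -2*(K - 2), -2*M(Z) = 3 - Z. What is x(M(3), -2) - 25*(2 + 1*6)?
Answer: -196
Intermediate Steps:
M(Z) = -3/2 + Z/2 (M(Z) = -(3 - Z)/2 = -3/2 + Z/2)
x(K, r) = 4 - 2*K (x(K, r) = -2*(-2 + K) = 4 - 2*K)
x(M(3), -2) - 25*(2 + 1*6) = (4 - 2*(-3/2 + (1/2)*3)) - 25*(2 + 1*6) = (4 - 2*(-3/2 + 3/2)) - 25*(2 + 6) = (4 - 2*0) - 25*8 = (4 + 0) - 200 = 4 - 200 = -196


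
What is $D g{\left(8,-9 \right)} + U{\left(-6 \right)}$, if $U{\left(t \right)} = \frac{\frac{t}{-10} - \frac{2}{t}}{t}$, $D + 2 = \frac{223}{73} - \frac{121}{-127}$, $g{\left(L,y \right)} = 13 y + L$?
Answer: $- \frac{91356757}{417195} \approx -218.98$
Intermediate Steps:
$g{\left(L,y \right)} = L + 13 y$
$D = \frac{18612}{9271}$ ($D = -2 + \left(\frac{223}{73} - \frac{121}{-127}\right) = -2 + \left(223 \cdot \frac{1}{73} - - \frac{121}{127}\right) = -2 + \left(\frac{223}{73} + \frac{121}{127}\right) = -2 + \frac{37154}{9271} = \frac{18612}{9271} \approx 2.0075$)
$U{\left(t \right)} = \frac{- \frac{2}{t} - \frac{t}{10}}{t}$ ($U{\left(t \right)} = \frac{t \left(- \frac{1}{10}\right) - \frac{2}{t}}{t} = \frac{- \frac{t}{10} - \frac{2}{t}}{t} = \frac{- \frac{2}{t} - \frac{t}{10}}{t}$)
$D g{\left(8,-9 \right)} + U{\left(-6 \right)} = \frac{18612 \left(8 + 13 \left(-9\right)\right)}{9271} - \left(\frac{1}{10} + \frac{2}{36}\right) = \frac{18612 \left(8 - 117\right)}{9271} - \frac{7}{45} = \frac{18612}{9271} \left(-109\right) - \frac{7}{45} = - \frac{2028708}{9271} - \frac{7}{45} = - \frac{91356757}{417195}$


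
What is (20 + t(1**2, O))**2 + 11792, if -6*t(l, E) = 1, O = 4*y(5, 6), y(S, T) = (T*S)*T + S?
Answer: 438673/36 ≈ 12185.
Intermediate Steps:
y(S, T) = S + S*T**2 (y(S, T) = (S*T)*T + S = S*T**2 + S = S + S*T**2)
O = 740 (O = 4*(5*(1 + 6**2)) = 4*(5*(1 + 36)) = 4*(5*37) = 4*185 = 740)
t(l, E) = -1/6 (t(l, E) = -1/6*1 = -1/6)
(20 + t(1**2, O))**2 + 11792 = (20 - 1/6)**2 + 11792 = (119/6)**2 + 11792 = 14161/36 + 11792 = 438673/36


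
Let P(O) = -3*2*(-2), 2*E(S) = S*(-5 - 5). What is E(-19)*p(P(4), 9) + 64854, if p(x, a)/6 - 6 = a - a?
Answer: 68274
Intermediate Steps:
E(S) = -5*S (E(S) = (S*(-5 - 5))/2 = (S*(-10))/2 = (-10*S)/2 = -5*S)
P(O) = 12 (P(O) = -6*(-2) = 12)
p(x, a) = 36 (p(x, a) = 36 + 6*(a - a) = 36 + 6*0 = 36 + 0 = 36)
E(-19)*p(P(4), 9) + 64854 = -5*(-19)*36 + 64854 = 95*36 + 64854 = 3420 + 64854 = 68274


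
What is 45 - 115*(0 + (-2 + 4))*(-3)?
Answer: 735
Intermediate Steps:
45 - 115*(0 + (-2 + 4))*(-3) = 45 - 115*(0 + 2)*(-3) = 45 - 230*(-3) = 45 - 115*(-6) = 45 + 690 = 735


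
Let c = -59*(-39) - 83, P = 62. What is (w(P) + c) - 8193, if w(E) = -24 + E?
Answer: -5937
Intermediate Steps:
c = 2218 (c = 2301 - 83 = 2218)
(w(P) + c) - 8193 = ((-24 + 62) + 2218) - 8193 = (38 + 2218) - 8193 = 2256 - 8193 = -5937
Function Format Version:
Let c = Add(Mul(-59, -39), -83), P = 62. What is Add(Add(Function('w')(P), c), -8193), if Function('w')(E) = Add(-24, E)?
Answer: -5937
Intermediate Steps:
c = 2218 (c = Add(2301, -83) = 2218)
Add(Add(Function('w')(P), c), -8193) = Add(Add(Add(-24, 62), 2218), -8193) = Add(Add(38, 2218), -8193) = Add(2256, -8193) = -5937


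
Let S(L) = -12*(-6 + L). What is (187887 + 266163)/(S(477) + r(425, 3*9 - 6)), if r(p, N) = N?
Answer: -151350/1877 ≈ -80.634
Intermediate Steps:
S(L) = 72 - 12*L
(187887 + 266163)/(S(477) + r(425, 3*9 - 6)) = (187887 + 266163)/((72 - 12*477) + (3*9 - 6)) = 454050/((72 - 5724) + (27 - 6)) = 454050/(-5652 + 21) = 454050/(-5631) = 454050*(-1/5631) = -151350/1877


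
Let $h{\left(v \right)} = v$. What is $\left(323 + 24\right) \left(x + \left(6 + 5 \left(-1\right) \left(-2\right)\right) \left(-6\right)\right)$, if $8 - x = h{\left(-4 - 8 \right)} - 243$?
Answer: $57949$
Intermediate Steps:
$x = 263$ ($x = 8 - \left(\left(-4 - 8\right) - 243\right) = 8 - \left(-12 - 243\right) = 8 - -255 = 8 + 255 = 263$)
$\left(323 + 24\right) \left(x + \left(6 + 5 \left(-1\right) \left(-2\right)\right) \left(-6\right)\right) = \left(323 + 24\right) \left(263 + \left(6 + 5 \left(-1\right) \left(-2\right)\right) \left(-6\right)\right) = 347 \left(263 + \left(6 - -10\right) \left(-6\right)\right) = 347 \left(263 + \left(6 + 10\right) \left(-6\right)\right) = 347 \left(263 + 16 \left(-6\right)\right) = 347 \left(263 - 96\right) = 347 \cdot 167 = 57949$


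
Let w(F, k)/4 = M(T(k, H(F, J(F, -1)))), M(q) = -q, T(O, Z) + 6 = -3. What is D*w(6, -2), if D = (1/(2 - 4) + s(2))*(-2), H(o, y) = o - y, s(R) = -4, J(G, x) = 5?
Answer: 324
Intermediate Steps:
T(O, Z) = -9 (T(O, Z) = -6 - 3 = -9)
D = 9 (D = (1/(2 - 4) - 4)*(-2) = (1/(-2) - 4)*(-2) = (-½ - 4)*(-2) = -9/2*(-2) = 9)
w(F, k) = 36 (w(F, k) = 4*(-1*(-9)) = 4*9 = 36)
D*w(6, -2) = 9*36 = 324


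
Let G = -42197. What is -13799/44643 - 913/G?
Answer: -541517344/1883800671 ≈ -0.28746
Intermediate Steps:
-13799/44643 - 913/G = -13799/44643 - 913/(-42197) = -13799*1/44643 - 913*(-1/42197) = -13799/44643 + 913/42197 = -541517344/1883800671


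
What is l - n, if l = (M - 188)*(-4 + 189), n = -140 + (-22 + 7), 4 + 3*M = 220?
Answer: -21305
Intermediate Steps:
M = 72 (M = -4/3 + (⅓)*220 = -4/3 + 220/3 = 72)
n = -155 (n = -140 - 15 = -155)
l = -21460 (l = (72 - 188)*(-4 + 189) = -116*185 = -21460)
l - n = -21460 - 1*(-155) = -21460 + 155 = -21305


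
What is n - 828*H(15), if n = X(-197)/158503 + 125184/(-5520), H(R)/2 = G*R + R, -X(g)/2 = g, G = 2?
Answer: -1358752339914/18227845 ≈ -74543.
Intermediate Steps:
X(g) = -2*g
H(R) = 6*R (H(R) = 2*(2*R + R) = 2*(3*R) = 6*R)
n = -413330514/18227845 (n = -2*(-197)/158503 + 125184/(-5520) = 394*(1/158503) + 125184*(-1/5520) = 394/158503 - 2608/115 = -413330514/18227845 ≈ -22.676)
n - 828*H(15) = -413330514/18227845 - 4968*15 = -413330514/18227845 - 828*90 = -413330514/18227845 - 74520 = -1358752339914/18227845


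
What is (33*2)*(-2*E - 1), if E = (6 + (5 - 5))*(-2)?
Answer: 1518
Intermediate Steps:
E = -12 (E = (6 + 0)*(-2) = 6*(-2) = -12)
(33*2)*(-2*E - 1) = (33*2)*(-2*(-12) - 1) = 66*(24 - 1) = 66*23 = 1518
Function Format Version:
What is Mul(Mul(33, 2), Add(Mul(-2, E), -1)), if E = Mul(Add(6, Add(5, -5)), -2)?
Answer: 1518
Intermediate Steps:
E = -12 (E = Mul(Add(6, 0), -2) = Mul(6, -2) = -12)
Mul(Mul(33, 2), Add(Mul(-2, E), -1)) = Mul(Mul(33, 2), Add(Mul(-2, -12), -1)) = Mul(66, Add(24, -1)) = Mul(66, 23) = 1518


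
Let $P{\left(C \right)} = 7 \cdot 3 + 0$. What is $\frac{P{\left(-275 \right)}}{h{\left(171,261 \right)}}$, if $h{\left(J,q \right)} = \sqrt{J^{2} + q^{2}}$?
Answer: $\frac{7 \sqrt{1202}}{3606} \approx 0.067302$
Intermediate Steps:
$P{\left(C \right)} = 21$ ($P{\left(C \right)} = 21 + 0 = 21$)
$\frac{P{\left(-275 \right)}}{h{\left(171,261 \right)}} = \frac{21}{\sqrt{171^{2} + 261^{2}}} = \frac{21}{\sqrt{29241 + 68121}} = \frac{21}{\sqrt{97362}} = \frac{21}{9 \sqrt{1202}} = 21 \frac{\sqrt{1202}}{10818} = \frac{7 \sqrt{1202}}{3606}$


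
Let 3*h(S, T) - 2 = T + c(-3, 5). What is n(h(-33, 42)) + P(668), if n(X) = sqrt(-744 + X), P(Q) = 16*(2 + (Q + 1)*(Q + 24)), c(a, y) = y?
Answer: 7407200 + I*sqrt(6549)/3 ≈ 7.4072e+6 + 26.975*I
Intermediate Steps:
h(S, T) = 7/3 + T/3 (h(S, T) = 2/3 + (T + 5)/3 = 2/3 + (5 + T)/3 = 2/3 + (5/3 + T/3) = 7/3 + T/3)
P(Q) = 32 + 16*(1 + Q)*(24 + Q) (P(Q) = 16*(2 + (1 + Q)*(24 + Q)) = 32 + 16*(1 + Q)*(24 + Q))
n(h(-33, 42)) + P(668) = sqrt(-744 + (7/3 + (1/3)*42)) + (416 + 16*668**2 + 400*668) = sqrt(-744 + (7/3 + 14)) + (416 + 16*446224 + 267200) = sqrt(-744 + 49/3) + (416 + 7139584 + 267200) = sqrt(-2183/3) + 7407200 = I*sqrt(6549)/3 + 7407200 = 7407200 + I*sqrt(6549)/3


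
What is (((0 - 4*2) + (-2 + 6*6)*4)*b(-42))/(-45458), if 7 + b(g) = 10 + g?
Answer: 2496/22729 ≈ 0.10982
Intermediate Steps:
b(g) = 3 + g (b(g) = -7 + (10 + g) = 3 + g)
(((0 - 4*2) + (-2 + 6*6)*4)*b(-42))/(-45458) = (((0 - 4*2) + (-2 + 6*6)*4)*(3 - 42))/(-45458) = (((0 - 8) + (-2 + 36)*4)*(-39))*(-1/45458) = ((-8 + 34*4)*(-39))*(-1/45458) = ((-8 + 136)*(-39))*(-1/45458) = (128*(-39))*(-1/45458) = -4992*(-1/45458) = 2496/22729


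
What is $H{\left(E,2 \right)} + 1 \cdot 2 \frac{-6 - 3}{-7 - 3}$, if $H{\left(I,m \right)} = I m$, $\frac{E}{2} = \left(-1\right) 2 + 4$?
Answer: $\frac{49}{5} \approx 9.8$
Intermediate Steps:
$E = 4$ ($E = 2 \left(\left(-1\right) 2 + 4\right) = 2 \left(-2 + 4\right) = 2 \cdot 2 = 4$)
$H{\left(E,2 \right)} + 1 \cdot 2 \frac{-6 - 3}{-7 - 3} = 4 \cdot 2 + 1 \cdot 2 \frac{-6 - 3}{-7 - 3} = 8 + 2 \left(- \frac{9}{-10}\right) = 8 + 2 \left(\left(-9\right) \left(- \frac{1}{10}\right)\right) = 8 + 2 \cdot \frac{9}{10} = 8 + \frac{9}{5} = \frac{49}{5}$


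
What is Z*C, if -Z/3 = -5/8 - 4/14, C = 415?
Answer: 63495/56 ≈ 1133.8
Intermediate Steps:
Z = 153/56 (Z = -3*(-5/8 - 4/14) = -3*(-5*⅛ - 4*1/14) = -3*(-5/8 - 2/7) = -3*(-51/56) = 153/56 ≈ 2.7321)
Z*C = (153/56)*415 = 63495/56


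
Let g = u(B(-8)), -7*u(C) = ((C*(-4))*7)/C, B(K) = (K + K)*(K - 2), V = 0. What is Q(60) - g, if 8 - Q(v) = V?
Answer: 4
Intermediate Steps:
Q(v) = 8 (Q(v) = 8 - 1*0 = 8 + 0 = 8)
B(K) = 2*K*(-2 + K) (B(K) = (2*K)*(-2 + K) = 2*K*(-2 + K))
u(C) = 4 (u(C) = -(C*(-4))*7/(7*C) = --4*C*7/(7*C) = -(-28*C)/(7*C) = -⅐*(-28) = 4)
g = 4
Q(60) - g = 8 - 1*4 = 8 - 4 = 4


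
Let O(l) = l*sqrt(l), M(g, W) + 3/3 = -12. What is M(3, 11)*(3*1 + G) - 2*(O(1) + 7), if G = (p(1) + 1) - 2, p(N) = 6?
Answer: -120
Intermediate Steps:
M(g, W) = -13 (M(g, W) = -1 - 12 = -13)
O(l) = l**(3/2)
G = 5 (G = (6 + 1) - 2 = 7 - 2 = 5)
M(3, 11)*(3*1 + G) - 2*(O(1) + 7) = -13*(3*1 + 5) - 2*(1**(3/2) + 7) = -13*(3 + 5) - 2*(1 + 7) = -13*8 - 2*8 = -104 - 16 = -120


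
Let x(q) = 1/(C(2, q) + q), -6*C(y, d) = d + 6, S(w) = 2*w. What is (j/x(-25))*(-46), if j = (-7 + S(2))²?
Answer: 9039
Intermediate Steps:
C(y, d) = -1 - d/6 (C(y, d) = -(d + 6)/6 = -(6 + d)/6 = -1 - d/6)
j = 9 (j = (-7 + 2*2)² = (-7 + 4)² = (-3)² = 9)
x(q) = 1/(-1 + 5*q/6) (x(q) = 1/((-1 - q/6) + q) = 1/(-1 + 5*q/6))
(j/x(-25))*(-46) = (9/((6/(-6 + 5*(-25)))))*(-46) = (9/((6/(-6 - 125))))*(-46) = (9/((6/(-131))))*(-46) = (9/((6*(-1/131))))*(-46) = (9/(-6/131))*(-46) = (9*(-131/6))*(-46) = -393/2*(-46) = 9039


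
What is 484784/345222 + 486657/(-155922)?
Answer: -15402702001/8971284114 ≈ -1.7169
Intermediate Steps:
484784/345222 + 486657/(-155922) = 484784*(1/345222) + 486657*(-1/155922) = 242392/172611 - 162219/51974 = -15402702001/8971284114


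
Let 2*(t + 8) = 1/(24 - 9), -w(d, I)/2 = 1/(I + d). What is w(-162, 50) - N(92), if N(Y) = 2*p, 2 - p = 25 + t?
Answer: 25271/840 ≈ 30.085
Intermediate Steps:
w(d, I) = -2/(I + d)
t = -239/30 (t = -8 + 1/(2*(24 - 9)) = -8 + (1/2)/15 = -8 + (1/2)*(1/15) = -8 + 1/30 = -239/30 ≈ -7.9667)
p = -451/30 (p = 2 - (25 - 239/30) = 2 - 1*511/30 = 2 - 511/30 = -451/30 ≈ -15.033)
N(Y) = -451/15 (N(Y) = 2*(-451/30) = -451/15)
w(-162, 50) - N(92) = -2/(50 - 162) - 1*(-451/15) = -2/(-112) + 451/15 = -2*(-1/112) + 451/15 = 1/56 + 451/15 = 25271/840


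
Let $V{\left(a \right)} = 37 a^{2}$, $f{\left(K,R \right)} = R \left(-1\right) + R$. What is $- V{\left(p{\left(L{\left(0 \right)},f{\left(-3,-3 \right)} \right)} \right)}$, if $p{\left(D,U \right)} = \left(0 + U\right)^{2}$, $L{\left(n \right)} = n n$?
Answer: $0$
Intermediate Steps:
$f{\left(K,R \right)} = 0$ ($f{\left(K,R \right)} = - R + R = 0$)
$L{\left(n \right)} = n^{2}$
$p{\left(D,U \right)} = U^{2}$
$- V{\left(p{\left(L{\left(0 \right)},f{\left(-3,-3 \right)} \right)} \right)} = - 37 \left(0^{2}\right)^{2} = - 37 \cdot 0^{2} = - 37 \cdot 0 = \left(-1\right) 0 = 0$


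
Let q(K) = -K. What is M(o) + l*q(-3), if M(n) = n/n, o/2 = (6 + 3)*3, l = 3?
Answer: 10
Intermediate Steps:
o = 54 (o = 2*((6 + 3)*3) = 2*(9*3) = 2*27 = 54)
M(n) = 1
M(o) + l*q(-3) = 1 + 3*(-1*(-3)) = 1 + 3*3 = 1 + 9 = 10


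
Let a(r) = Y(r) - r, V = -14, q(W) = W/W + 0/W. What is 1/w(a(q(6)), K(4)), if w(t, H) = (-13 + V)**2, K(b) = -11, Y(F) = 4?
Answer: 1/729 ≈ 0.0013717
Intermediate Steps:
q(W) = 1 (q(W) = 1 + 0 = 1)
a(r) = 4 - r
w(t, H) = 729 (w(t, H) = (-13 - 14)**2 = (-27)**2 = 729)
1/w(a(q(6)), K(4)) = 1/729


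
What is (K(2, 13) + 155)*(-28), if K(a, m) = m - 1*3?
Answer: -4620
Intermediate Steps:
K(a, m) = -3 + m (K(a, m) = m - 3 = -3 + m)
(K(2, 13) + 155)*(-28) = ((-3 + 13) + 155)*(-28) = (10 + 155)*(-28) = 165*(-28) = -4620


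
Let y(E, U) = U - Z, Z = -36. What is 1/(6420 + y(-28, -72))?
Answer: 1/6384 ≈ 0.00015664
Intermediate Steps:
y(E, U) = 36 + U (y(E, U) = U - 1*(-36) = U + 36 = 36 + U)
1/(6420 + y(-28, -72)) = 1/(6420 + (36 - 72)) = 1/(6420 - 36) = 1/6384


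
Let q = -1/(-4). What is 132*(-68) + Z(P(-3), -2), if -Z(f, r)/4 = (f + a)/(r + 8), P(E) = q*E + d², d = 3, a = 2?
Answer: -53897/6 ≈ -8982.8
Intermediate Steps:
q = ¼ (q = -1*(-¼) = ¼ ≈ 0.25000)
P(E) = 9 + E/4 (P(E) = E/4 + 3² = E/4 + 9 = 9 + E/4)
Z(f, r) = -4*(2 + f)/(8 + r) (Z(f, r) = -4*(f + 2)/(r + 8) = -4*(2 + f)/(8 + r))
132*(-68) + Z(P(-3), -2) = 132*(-68) + 4*(-2 - (9 + (¼)*(-3)))/(8 - 2) = -8976 + 4*(-2 - (9 - ¾))/6 = -8976 + 4*(⅙)*(-2 - 1*33/4) = -8976 + 4*(⅙)*(-2 - 33/4) = -8976 + 4*(⅙)*(-41/4) = -8976 - 41/6 = -53897/6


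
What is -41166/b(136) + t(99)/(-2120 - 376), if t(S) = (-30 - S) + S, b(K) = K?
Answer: -2140547/7072 ≈ -302.68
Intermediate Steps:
t(S) = -30
-41166/b(136) + t(99)/(-2120 - 376) = -41166/136 - 30/(-2120 - 376) = -41166*1/136 - 30/(-2496) = -20583/68 - 30*(-1/2496) = -20583/68 + 5/416 = -2140547/7072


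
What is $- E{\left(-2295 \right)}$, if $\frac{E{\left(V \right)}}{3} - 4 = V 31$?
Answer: $213423$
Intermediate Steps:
$E{\left(V \right)} = 12 + 93 V$ ($E{\left(V \right)} = 12 + 3 V 31 = 12 + 3 \cdot 31 V = 12 + 93 V$)
$- E{\left(-2295 \right)} = - (12 + 93 \left(-2295\right)) = - (12 - 213435) = \left(-1\right) \left(-213423\right) = 213423$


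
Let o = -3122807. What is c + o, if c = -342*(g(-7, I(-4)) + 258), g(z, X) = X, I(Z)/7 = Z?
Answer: -3201467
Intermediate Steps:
I(Z) = 7*Z
c = -78660 (c = -342*(7*(-4) + 258) = -342*(-28 + 258) = -342*230 = -78660)
c + o = -78660 - 3122807 = -3201467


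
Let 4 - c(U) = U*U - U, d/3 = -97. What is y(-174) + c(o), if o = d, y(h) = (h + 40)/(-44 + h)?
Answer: -9261445/109 ≈ -84967.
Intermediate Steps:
d = -291 (d = 3*(-97) = -291)
y(h) = (40 + h)/(-44 + h)
o = -291
c(U) = 4 + U - U² (c(U) = 4 - (U*U - U) = 4 - (U² - U) = 4 + (U - U²) = 4 + U - U²)
y(-174) + c(o) = (40 - 174)/(-44 - 174) + (4 - 291 - 1*(-291)²) = -134/(-218) + (4 - 291 - 1*84681) = -1/218*(-134) + (4 - 291 - 84681) = 67/109 - 84968 = -9261445/109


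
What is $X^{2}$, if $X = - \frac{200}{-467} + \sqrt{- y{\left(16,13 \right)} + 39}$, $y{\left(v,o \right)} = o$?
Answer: $\frac{5710314}{218089} + \frac{400 \sqrt{26}}{467} \approx 30.551$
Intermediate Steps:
$X = \frac{200}{467} + \sqrt{26}$ ($X = - \frac{200}{-467} + \sqrt{\left(-1\right) 13 + 39} = \left(-200\right) \left(- \frac{1}{467}\right) + \sqrt{-13 + 39} = \frac{200}{467} + \sqrt{26} \approx 5.5273$)
$X^{2} = \left(\frac{200}{467} + \sqrt{26}\right)^{2}$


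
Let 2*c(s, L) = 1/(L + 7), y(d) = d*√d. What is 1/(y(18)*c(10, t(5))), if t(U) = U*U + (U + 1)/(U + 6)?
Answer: 179*√2/297 ≈ 0.85234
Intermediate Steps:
t(U) = U² + (1 + U)/(6 + U)
y(d) = d^(3/2)
c(s, L) = 1/(2*(7 + L)) (c(s, L) = 1/(2*(L + 7)) = 1/(2*(7 + L)))
1/(y(18)*c(10, t(5))) = 1/(18^(3/2)*(1/(2*(7 + (1 + 5 + 5³ + 6*5²)/(6 + 5))))) = 1/((54*√2)*(1/(2*(7 + (1 + 5 + 125 + 6*25)/11)))) = 1/((54*√2)*(1/(2*(7 + (1 + 5 + 125 + 150)/11)))) = 1/((54*√2)*(1/(2*(7 + (1/11)*281)))) = 1/((54*√2)*(1/(2*(7 + 281/11)))) = 1/((54*√2)*(1/(2*(358/11)))) = 1/((54*√2)*((½)*(11/358))) = 1/((54*√2)*(11/716)) = 1/(297*√2/358) = 179*√2/297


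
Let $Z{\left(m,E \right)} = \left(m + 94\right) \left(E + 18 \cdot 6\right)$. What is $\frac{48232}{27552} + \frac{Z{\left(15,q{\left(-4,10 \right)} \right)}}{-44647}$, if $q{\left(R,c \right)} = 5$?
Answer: $\frac{226757015}{153764268} \approx 1.4747$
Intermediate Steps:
$Z{\left(m,E \right)} = \left(94 + m\right) \left(108 + E\right)$ ($Z{\left(m,E \right)} = \left(94 + m\right) \left(E + 108\right) = \left(94 + m\right) \left(108 + E\right)$)
$\frac{48232}{27552} + \frac{Z{\left(15,q{\left(-4,10 \right)} \right)}}{-44647} = \frac{48232}{27552} + \frac{10152 + 94 \cdot 5 + 108 \cdot 15 + 5 \cdot 15}{-44647} = 48232 \cdot \frac{1}{27552} + \left(10152 + 470 + 1620 + 75\right) \left(- \frac{1}{44647}\right) = \frac{6029}{3444} + 12317 \left(- \frac{1}{44647}\right) = \frac{6029}{3444} - \frac{12317}{44647} = \frac{226757015}{153764268}$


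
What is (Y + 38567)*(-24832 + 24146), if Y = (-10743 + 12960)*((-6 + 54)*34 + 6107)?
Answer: -11796407980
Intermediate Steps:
Y = 17157363 (Y = 2217*(48*34 + 6107) = 2217*(1632 + 6107) = 2217*7739 = 17157363)
(Y + 38567)*(-24832 + 24146) = (17157363 + 38567)*(-24832 + 24146) = 17195930*(-686) = -11796407980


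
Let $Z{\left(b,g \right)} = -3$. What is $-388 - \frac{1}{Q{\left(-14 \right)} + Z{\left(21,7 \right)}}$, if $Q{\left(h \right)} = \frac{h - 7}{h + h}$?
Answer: $- \frac{3488}{9} \approx -387.56$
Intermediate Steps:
$Q{\left(h \right)} = \frac{-7 + h}{2 h}$
$-388 - \frac{1}{Q{\left(-14 \right)} + Z{\left(21,7 \right)}} = -388 - \frac{1}{\frac{-7 - 14}{2 \left(-14\right)} - 3} = -388 - \frac{1}{\frac{1}{2} \left(- \frac{1}{14}\right) \left(-21\right) - 3} = -388 - \frac{1}{\frac{3}{4} - 3} = -388 - \frac{1}{- \frac{9}{4}} = -388 - - \frac{4}{9} = -388 + \frac{4}{9} = - \frac{3488}{9}$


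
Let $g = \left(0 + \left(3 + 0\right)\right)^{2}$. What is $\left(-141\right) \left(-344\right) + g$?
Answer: $48513$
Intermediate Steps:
$g = 9$ ($g = \left(0 + 3\right)^{2} = 3^{2} = 9$)
$\left(-141\right) \left(-344\right) + g = \left(-141\right) \left(-344\right) + 9 = 48504 + 9 = 48513$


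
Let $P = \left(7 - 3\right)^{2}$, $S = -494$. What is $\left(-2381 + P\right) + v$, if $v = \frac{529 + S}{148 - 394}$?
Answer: $- \frac{581825}{246} \approx -2365.1$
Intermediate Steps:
$P = 16$ ($P = 4^{2} = 16$)
$v = - \frac{35}{246}$ ($v = \frac{529 - 494}{148 - 394} = \frac{35}{-246} = 35 \left(- \frac{1}{246}\right) = - \frac{35}{246} \approx -0.14228$)
$\left(-2381 + P\right) + v = \left(-2381 + 16\right) - \frac{35}{246} = -2365 - \frac{35}{246} = - \frac{581825}{246}$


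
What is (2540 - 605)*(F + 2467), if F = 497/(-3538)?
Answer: 16888194315/3538 ≈ 4.7734e+6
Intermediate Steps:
F = -497/3538 (F = 497*(-1/3538) = -497/3538 ≈ -0.14047)
(2540 - 605)*(F + 2467) = (2540 - 605)*(-497/3538 + 2467) = 1935*(8727749/3538) = 16888194315/3538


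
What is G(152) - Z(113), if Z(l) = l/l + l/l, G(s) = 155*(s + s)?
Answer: 47118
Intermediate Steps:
G(s) = 310*s (G(s) = 155*(2*s) = 310*s)
Z(l) = 2 (Z(l) = 1 + 1 = 2)
G(152) - Z(113) = 310*152 - 1*2 = 47120 - 2 = 47118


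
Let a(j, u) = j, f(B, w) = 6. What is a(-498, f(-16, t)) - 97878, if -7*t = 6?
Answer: -98376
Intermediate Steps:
t = -6/7 (t = -1/7*6 = -6/7 ≈ -0.85714)
a(-498, f(-16, t)) - 97878 = -498 - 97878 = -98376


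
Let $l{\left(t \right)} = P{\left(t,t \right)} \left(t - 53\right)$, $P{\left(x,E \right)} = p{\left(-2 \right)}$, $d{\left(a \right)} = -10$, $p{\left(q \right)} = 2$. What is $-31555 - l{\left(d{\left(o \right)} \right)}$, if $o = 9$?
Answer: $-31429$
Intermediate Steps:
$P{\left(x,E \right)} = 2$
$l{\left(t \right)} = -106 + 2 t$ ($l{\left(t \right)} = 2 \left(t - 53\right) = 2 \left(-53 + t\right) = -106 + 2 t$)
$-31555 - l{\left(d{\left(o \right)} \right)} = -31555 - \left(-106 + 2 \left(-10\right)\right) = -31555 - \left(-106 - 20\right) = -31555 - -126 = -31555 + 126 = -31429$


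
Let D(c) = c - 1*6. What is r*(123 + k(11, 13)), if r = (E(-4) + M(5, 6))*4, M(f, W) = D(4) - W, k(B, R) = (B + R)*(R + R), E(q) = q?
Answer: -35856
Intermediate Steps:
D(c) = -6 + c (D(c) = c - 6 = -6 + c)
k(B, R) = 2*R*(B + R) (k(B, R) = (B + R)*(2*R) = 2*R*(B + R))
M(f, W) = -2 - W (M(f, W) = (-6 + 4) - W = -2 - W)
r = -48 (r = (-4 + (-2 - 1*6))*4 = (-4 + (-2 - 6))*4 = (-4 - 8)*4 = -12*4 = -48)
r*(123 + k(11, 13)) = -48*(123 + 2*13*(11 + 13)) = -48*(123 + 2*13*24) = -48*(123 + 624) = -48*747 = -35856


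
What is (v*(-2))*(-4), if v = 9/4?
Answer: 18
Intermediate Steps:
v = 9/4 (v = 9*(¼) = 9/4 ≈ 2.2500)
(v*(-2))*(-4) = ((9/4)*(-2))*(-4) = -9/2*(-4) = 18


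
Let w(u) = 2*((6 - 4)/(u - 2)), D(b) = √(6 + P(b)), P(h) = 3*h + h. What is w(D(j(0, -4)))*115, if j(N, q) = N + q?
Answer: -460/7 - 230*I*√10/7 ≈ -65.714 - 103.9*I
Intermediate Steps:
P(h) = 4*h
D(b) = √(6 + 4*b)
w(u) = 4/(-2 + u) (w(u) = 2*(2/(-2 + u)) = 4/(-2 + u))
w(D(j(0, -4)))*115 = (4/(-2 + √(6 + 4*(0 - 4))))*115 = (4/(-2 + √(6 + 4*(-4))))*115 = (4/(-2 + √(6 - 16)))*115 = (4/(-2 + √(-10)))*115 = (4/(-2 + I*√10))*115 = 460/(-2 + I*√10)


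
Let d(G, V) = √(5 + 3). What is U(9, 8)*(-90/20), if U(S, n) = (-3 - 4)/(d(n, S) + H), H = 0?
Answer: 63*√2/8 ≈ 11.137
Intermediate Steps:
d(G, V) = 2*√2 (d(G, V) = √8 = 2*√2)
U(S, n) = -7*√2/4 (U(S, n) = (-3 - 4)/(2*√2 + 0) = -7*√2/4)
U(9, 8)*(-90/20) = (-7*√2/4)*(-90/20) = (-7*√2/4)*(-90*1/20) = -7*√2/4*(-9/2) = 63*√2/8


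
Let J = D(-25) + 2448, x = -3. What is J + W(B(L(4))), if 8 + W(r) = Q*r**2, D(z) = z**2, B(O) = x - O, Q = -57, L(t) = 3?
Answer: 1013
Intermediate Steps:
B(O) = -3 - O
W(r) = -8 - 57*r**2
J = 3073 (J = (-25)**2 + 2448 = 625 + 2448 = 3073)
J + W(B(L(4))) = 3073 + (-8 - 57*(-3 - 1*3)**2) = 3073 + (-8 - 57*(-3 - 3)**2) = 3073 + (-8 - 57*(-6)**2) = 3073 + (-8 - 57*36) = 3073 + (-8 - 2052) = 3073 - 2060 = 1013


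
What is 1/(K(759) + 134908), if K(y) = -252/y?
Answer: 253/34131640 ≈ 7.4125e-6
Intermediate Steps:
1/(K(759) + 134908) = 1/(-252/759 + 134908) = 1/(-252*1/759 + 134908) = 1/(-84/253 + 134908) = 1/(34131640/253) = 253/34131640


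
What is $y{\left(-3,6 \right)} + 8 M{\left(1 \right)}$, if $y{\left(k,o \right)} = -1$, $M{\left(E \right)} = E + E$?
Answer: $15$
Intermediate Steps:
$M{\left(E \right)} = 2 E$
$y{\left(-3,6 \right)} + 8 M{\left(1 \right)} = -1 + 8 \cdot 2 \cdot 1 = -1 + 8 \cdot 2 = -1 + 16 = 15$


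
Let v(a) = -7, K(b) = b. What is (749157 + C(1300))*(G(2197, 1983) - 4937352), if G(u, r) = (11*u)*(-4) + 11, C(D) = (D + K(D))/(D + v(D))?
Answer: -1625418750465803/431 ≈ -3.7713e+12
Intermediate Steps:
C(D) = 2*D/(-7 + D) (C(D) = (D + D)/(D - 7) = (2*D)/(-7 + D) = 2*D/(-7 + D))
G(u, r) = 11 - 44*u (G(u, r) = -44*u + 11 = 11 - 44*u)
(749157 + C(1300))*(G(2197, 1983) - 4937352) = (749157 + 2*1300/(-7 + 1300))*((11 - 44*2197) - 4937352) = (749157 + 2*1300/1293)*((11 - 96668) - 4937352) = (749157 + 2*1300*(1/1293))*(-96657 - 4937352) = (749157 + 2600/1293)*(-5034009) = (968662601/1293)*(-5034009) = -1625418750465803/431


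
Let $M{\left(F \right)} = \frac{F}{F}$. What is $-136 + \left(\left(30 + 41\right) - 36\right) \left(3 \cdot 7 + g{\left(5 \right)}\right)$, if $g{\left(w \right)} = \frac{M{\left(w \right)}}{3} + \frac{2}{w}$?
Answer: $\frac{1874}{3} \approx 624.67$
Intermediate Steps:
$M{\left(F \right)} = 1$
$g{\left(w \right)} = \frac{1}{3} + \frac{2}{w}$ ($g{\left(w \right)} = 1 \cdot \frac{1}{3} + \frac{2}{w} = \frac{1}{3} + \frac{2}{w}$)
$-136 + \left(\left(30 + 41\right) - 36\right) \left(3 \cdot 7 + g{\left(5 \right)}\right) = -136 + \left(\left(30 + 41\right) - 36\right) \left(3 \cdot 7 + \frac{6 + 5}{3 \cdot 5}\right) = -136 + \left(71 - 36\right) \left(21 + \frac{1}{3} \cdot \frac{1}{5} \cdot 11\right) = -136 + 35 \left(21 + \frac{11}{15}\right) = -136 + 35 \cdot \frac{326}{15} = -136 + \frac{2282}{3} = \frac{1874}{3}$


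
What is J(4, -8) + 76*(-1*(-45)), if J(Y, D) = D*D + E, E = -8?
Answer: 3476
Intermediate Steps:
J(Y, D) = -8 + D² (J(Y, D) = D*D - 8 = D² - 8 = -8 + D²)
J(4, -8) + 76*(-1*(-45)) = (-8 + (-8)²) + 76*(-1*(-45)) = (-8 + 64) + 76*45 = 56 + 3420 = 3476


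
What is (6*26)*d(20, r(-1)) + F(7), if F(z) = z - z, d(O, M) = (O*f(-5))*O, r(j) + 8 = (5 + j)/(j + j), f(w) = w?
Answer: -312000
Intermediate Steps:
r(j) = -8 + (5 + j)/(2*j) (r(j) = -8 + (5 + j)/(j + j) = -8 + (5 + j)/((2*j)) = -8 + (5 + j)*(1/(2*j)) = -8 + (5 + j)/(2*j))
d(O, M) = -5*O**2 (d(O, M) = (O*(-5))*O = (-5*O)*O = -5*O**2)
F(z) = 0
(6*26)*d(20, r(-1)) + F(7) = (6*26)*(-5*20**2) + 0 = 156*(-5*400) + 0 = 156*(-2000) + 0 = -312000 + 0 = -312000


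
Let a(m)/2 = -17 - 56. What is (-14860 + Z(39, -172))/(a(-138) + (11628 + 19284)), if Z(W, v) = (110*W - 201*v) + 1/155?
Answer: 3720311/4768730 ≈ 0.78015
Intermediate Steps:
a(m) = -146 (a(m) = 2*(-17 - 56) = 2*(-73) = -146)
Z(W, v) = 1/155 - 201*v + 110*W (Z(W, v) = (-201*v + 110*W) + 1/155 = 1/155 - 201*v + 110*W)
(-14860 + Z(39, -172))/(a(-138) + (11628 + 19284)) = (-14860 + (1/155 - 201*(-172) + 110*39))/(-146 + (11628 + 19284)) = (-14860 + (1/155 + 34572 + 4290))/(-146 + 30912) = (-14860 + 6023611/155)/30766 = (3720311/155)*(1/30766) = 3720311/4768730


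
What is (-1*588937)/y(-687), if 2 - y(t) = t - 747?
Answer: -588937/1436 ≈ -410.12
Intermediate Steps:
y(t) = 749 - t (y(t) = 2 - (t - 747) = 2 - (-747 + t) = 2 + (747 - t) = 749 - t)
(-1*588937)/y(-687) = (-1*588937)/(749 - 1*(-687)) = -588937/(749 + 687) = -588937/1436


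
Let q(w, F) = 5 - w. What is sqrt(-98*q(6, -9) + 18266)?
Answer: 2*sqrt(4591) ≈ 135.51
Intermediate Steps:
sqrt(-98*q(6, -9) + 18266) = sqrt(-98*(5 - 1*6) + 18266) = sqrt(-98*(5 - 6) + 18266) = sqrt(-98*(-1) + 18266) = sqrt(98 + 18266) = sqrt(18364) = 2*sqrt(4591)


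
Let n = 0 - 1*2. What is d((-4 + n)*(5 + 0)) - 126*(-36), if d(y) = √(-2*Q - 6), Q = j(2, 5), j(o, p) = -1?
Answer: 4536 + 2*I ≈ 4536.0 + 2.0*I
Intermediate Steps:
n = -2 (n = 0 - 2 = -2)
Q = -1
d(y) = 2*I (d(y) = √(-2*(-1) - 6) = √(2 - 6) = √(-4) = 2*I)
d((-4 + n)*(5 + 0)) - 126*(-36) = 2*I - 126*(-36) = 2*I + 4536 = 4536 + 2*I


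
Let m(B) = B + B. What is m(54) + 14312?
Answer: 14420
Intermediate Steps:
m(B) = 2*B
m(54) + 14312 = 2*54 + 14312 = 108 + 14312 = 14420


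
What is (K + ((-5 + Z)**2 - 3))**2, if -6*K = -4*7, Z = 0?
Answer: 6400/9 ≈ 711.11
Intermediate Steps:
K = 14/3 (K = -(-2)*7/3 = -1/6*(-28) = 14/3 ≈ 4.6667)
(K + ((-5 + Z)**2 - 3))**2 = (14/3 + ((-5 + 0)**2 - 3))**2 = (14/3 + ((-5)**2 - 3))**2 = (14/3 + (25 - 3))**2 = (14/3 + 22)**2 = (80/3)**2 = 6400/9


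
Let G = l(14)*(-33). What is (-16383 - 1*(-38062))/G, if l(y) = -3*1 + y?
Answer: -21679/363 ≈ -59.722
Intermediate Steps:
l(y) = -3 + y
G = -363 (G = (-3 + 14)*(-33) = 11*(-33) = -363)
(-16383 - 1*(-38062))/G = (-16383 - 1*(-38062))/(-363) = (-16383 + 38062)*(-1/363) = 21679*(-1/363) = -21679/363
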